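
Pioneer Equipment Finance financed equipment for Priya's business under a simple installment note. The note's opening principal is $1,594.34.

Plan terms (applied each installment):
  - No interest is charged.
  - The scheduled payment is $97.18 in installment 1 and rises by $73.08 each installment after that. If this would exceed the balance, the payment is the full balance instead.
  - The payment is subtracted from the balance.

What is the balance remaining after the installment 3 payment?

Installment 1: $1,594.34 − $97.18 → $1,497.16
Installment 2: $1,497.16 − $170.26 → $1,326.90
Installment 3: $1,326.90 − $243.34 → $1,083.56

$1,083.56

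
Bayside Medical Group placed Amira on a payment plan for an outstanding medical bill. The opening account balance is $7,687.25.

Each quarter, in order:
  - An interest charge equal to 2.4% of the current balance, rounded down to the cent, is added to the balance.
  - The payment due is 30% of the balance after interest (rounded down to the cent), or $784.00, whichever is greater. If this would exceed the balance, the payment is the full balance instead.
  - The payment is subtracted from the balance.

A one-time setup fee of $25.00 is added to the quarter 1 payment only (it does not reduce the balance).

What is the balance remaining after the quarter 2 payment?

$3,949.73

Quarter 1: opening $7,687.25; interest $184.49 → $7,871.74; payment $2,361.52 (+ $25.00 fee); balance $5,510.22
Quarter 2: opening $5,510.22; interest $132.24 → $5,642.46; payment $1,692.73; balance $3,949.73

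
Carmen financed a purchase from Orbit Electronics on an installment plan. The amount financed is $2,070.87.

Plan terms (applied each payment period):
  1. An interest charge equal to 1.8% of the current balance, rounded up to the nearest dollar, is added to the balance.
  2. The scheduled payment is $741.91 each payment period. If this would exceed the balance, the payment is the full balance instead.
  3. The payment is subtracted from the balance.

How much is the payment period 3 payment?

$662.05

Payment period 1: $2,070.87 +$38.00 interest = $2,108.87; pay $741.91 → $1,366.96
Payment period 2: $1,366.96 +$25.00 interest = $1,391.96; pay $741.91 → $650.05
Payment period 3: $650.05 +$12.00 interest = $662.05; pay $662.05 → $0.00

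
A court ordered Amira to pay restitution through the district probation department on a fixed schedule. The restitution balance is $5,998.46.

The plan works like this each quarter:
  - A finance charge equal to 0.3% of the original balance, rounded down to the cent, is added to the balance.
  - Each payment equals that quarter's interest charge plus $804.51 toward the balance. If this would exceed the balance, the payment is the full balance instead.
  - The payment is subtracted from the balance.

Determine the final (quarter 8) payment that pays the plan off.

Quarter 1: opening $5,998.46; interest $17.99 → $6,016.45; payment $822.50; balance $5,193.95
Quarter 2: opening $5,193.95; interest $17.99 → $5,211.94; payment $822.50; balance $4,389.44
Quarter 3: opening $4,389.44; interest $17.99 → $4,407.43; payment $822.50; balance $3,584.93
Quarter 4: opening $3,584.93; interest $17.99 → $3,602.92; payment $822.50; balance $2,780.42
Quarter 5: opening $2,780.42; interest $17.99 → $2,798.41; payment $822.50; balance $1,975.91
Quarter 6: opening $1,975.91; interest $17.99 → $1,993.90; payment $822.50; balance $1,171.40
Quarter 7: opening $1,171.40; interest $17.99 → $1,189.39; payment $822.50; balance $366.89
Quarter 8: opening $366.89; interest $17.99 → $384.88; payment $384.88; balance $0.00

$384.88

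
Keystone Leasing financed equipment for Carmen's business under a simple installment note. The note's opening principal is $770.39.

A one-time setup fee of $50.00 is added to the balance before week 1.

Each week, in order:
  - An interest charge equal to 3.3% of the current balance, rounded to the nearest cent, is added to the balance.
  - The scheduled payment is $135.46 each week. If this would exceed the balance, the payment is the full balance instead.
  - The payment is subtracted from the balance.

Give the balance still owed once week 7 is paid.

Week 1: opening $820.39; interest $27.07 → $847.46; payment $135.46; balance $712.00
Week 2: opening $712.00; interest $23.50 → $735.50; payment $135.46; balance $600.04
Week 3: opening $600.04; interest $19.80 → $619.84; payment $135.46; balance $484.38
Week 4: opening $484.38; interest $15.98 → $500.36; payment $135.46; balance $364.90
Week 5: opening $364.90; interest $12.04 → $376.94; payment $135.46; balance $241.48
Week 6: opening $241.48; interest $7.97 → $249.45; payment $135.46; balance $113.99
Week 7: opening $113.99; interest $3.76 → $117.75; payment $117.75; balance $0.00

$0.00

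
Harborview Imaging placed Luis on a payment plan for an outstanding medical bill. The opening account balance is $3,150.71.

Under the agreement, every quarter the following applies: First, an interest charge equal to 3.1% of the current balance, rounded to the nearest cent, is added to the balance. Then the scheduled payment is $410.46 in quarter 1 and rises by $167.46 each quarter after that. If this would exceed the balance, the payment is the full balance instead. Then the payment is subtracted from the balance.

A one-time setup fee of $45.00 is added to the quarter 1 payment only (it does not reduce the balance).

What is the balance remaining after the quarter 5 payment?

$0.00

Quarter 1: $3,150.71 +$97.67 interest = $3,248.38; pay $410.46 (+ $45.00 fee) → $2,837.92
Quarter 2: $2,837.92 +$87.98 interest = $2,925.90; pay $577.92 → $2,347.98
Quarter 3: $2,347.98 +$72.79 interest = $2,420.77; pay $745.38 → $1,675.39
Quarter 4: $1,675.39 +$51.94 interest = $1,727.33; pay $912.84 → $814.49
Quarter 5: $814.49 +$25.25 interest = $839.74; pay $839.74 → $0.00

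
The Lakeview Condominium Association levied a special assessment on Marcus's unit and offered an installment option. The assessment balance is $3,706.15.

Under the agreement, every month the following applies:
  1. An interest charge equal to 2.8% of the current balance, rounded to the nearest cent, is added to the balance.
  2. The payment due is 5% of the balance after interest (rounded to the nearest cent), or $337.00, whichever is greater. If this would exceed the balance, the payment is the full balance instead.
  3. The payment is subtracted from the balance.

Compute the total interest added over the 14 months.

$786.56

Month 1: opening $3,706.15; interest $103.77 → $3,809.92; payment $337.00; balance $3,472.92
Month 2: opening $3,472.92; interest $97.24 → $3,570.16; payment $337.00; balance $3,233.16
Month 3: opening $3,233.16; interest $90.53 → $3,323.69; payment $337.00; balance $2,986.69
Month 4: opening $2,986.69; interest $83.63 → $3,070.32; payment $337.00; balance $2,733.32
Month 5: opening $2,733.32; interest $76.53 → $2,809.85; payment $337.00; balance $2,472.85
Month 6: opening $2,472.85; interest $69.24 → $2,542.09; payment $337.00; balance $2,205.09
Month 7: opening $2,205.09; interest $61.74 → $2,266.83; payment $337.00; balance $1,929.83
Month 8: opening $1,929.83; interest $54.04 → $1,983.87; payment $337.00; balance $1,646.87
Month 9: opening $1,646.87; interest $46.11 → $1,692.98; payment $337.00; balance $1,355.98
Month 10: opening $1,355.98; interest $37.97 → $1,393.95; payment $337.00; balance $1,056.95
Month 11: opening $1,056.95; interest $29.59 → $1,086.54; payment $337.00; balance $749.54
Month 12: opening $749.54; interest $20.99 → $770.53; payment $337.00; balance $433.53
Month 13: opening $433.53; interest $12.14 → $445.67; payment $337.00; balance $108.67
Month 14: opening $108.67; interest $3.04 → $111.71; payment $111.71; balance $0.00
Total interest: $103.77 + $97.24 + $90.53 + $83.63 + $76.53 + $69.24 + $61.74 + $54.04 + $46.11 + $37.97 + $29.59 + $20.99 + $12.14 + $3.04 = $786.56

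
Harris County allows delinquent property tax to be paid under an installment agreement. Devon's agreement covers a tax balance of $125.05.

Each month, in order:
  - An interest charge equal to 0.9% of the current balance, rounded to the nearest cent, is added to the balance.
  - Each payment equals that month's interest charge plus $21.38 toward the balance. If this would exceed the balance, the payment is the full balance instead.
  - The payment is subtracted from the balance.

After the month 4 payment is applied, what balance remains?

$39.53

Month 1: $125.05 +$1.13 interest = $126.18; pay $22.51 → $103.67
Month 2: $103.67 +$0.93 interest = $104.60; pay $22.31 → $82.29
Month 3: $82.29 +$0.74 interest = $83.03; pay $22.12 → $60.91
Month 4: $60.91 +$0.55 interest = $61.46; pay $21.93 → $39.53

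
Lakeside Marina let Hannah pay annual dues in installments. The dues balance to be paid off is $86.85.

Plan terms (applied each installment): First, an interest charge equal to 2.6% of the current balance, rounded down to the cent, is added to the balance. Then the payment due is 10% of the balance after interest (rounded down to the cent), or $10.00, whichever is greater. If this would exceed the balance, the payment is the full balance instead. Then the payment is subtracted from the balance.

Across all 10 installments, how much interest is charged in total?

# | Opening | Interest | Payment | End bal
1 | $86.85 | $2.25 | $10.00 | $79.10
2 | $79.10 | $2.05 | $10.00 | $71.15
3 | $71.15 | $1.84 | $10.00 | $62.99
4 | $62.99 | $1.63 | $10.00 | $54.62
5 | $54.62 | $1.42 | $10.00 | $46.04
6 | $46.04 | $1.19 | $10.00 | $37.23
7 | $37.23 | $0.96 | $10.00 | $28.19
8 | $28.19 | $0.73 | $10.00 | $18.92
9 | $18.92 | $0.49 | $10.00 | $9.41
10 | $9.41 | $0.24 | $9.65 | $0.00
Total interest: $2.25 + $2.05 + $1.84 + $1.63 + $1.42 + $1.19 + $0.96 + $0.73 + $0.49 + $0.24 = $12.80

$12.80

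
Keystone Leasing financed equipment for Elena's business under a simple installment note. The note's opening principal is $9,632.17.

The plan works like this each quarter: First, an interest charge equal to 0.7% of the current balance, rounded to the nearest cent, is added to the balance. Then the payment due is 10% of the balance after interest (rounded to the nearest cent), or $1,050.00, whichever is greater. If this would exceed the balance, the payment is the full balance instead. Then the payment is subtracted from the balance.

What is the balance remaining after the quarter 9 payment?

$537.31

Quarter 1: $9,632.17 +$67.43 interest = $9,699.60; pay $1,050.00 → $8,649.60
Quarter 2: $8,649.60 +$60.55 interest = $8,710.15; pay $1,050.00 → $7,660.15
Quarter 3: $7,660.15 +$53.62 interest = $7,713.77; pay $1,050.00 → $6,663.77
Quarter 4: $6,663.77 +$46.65 interest = $6,710.42; pay $1,050.00 → $5,660.42
Quarter 5: $5,660.42 +$39.62 interest = $5,700.04; pay $1,050.00 → $4,650.04
Quarter 6: $4,650.04 +$32.55 interest = $4,682.59; pay $1,050.00 → $3,632.59
Quarter 7: $3,632.59 +$25.43 interest = $3,658.02; pay $1,050.00 → $2,608.02
Quarter 8: $2,608.02 +$18.26 interest = $2,626.28; pay $1,050.00 → $1,576.28
Quarter 9: $1,576.28 +$11.03 interest = $1,587.31; pay $1,050.00 → $537.31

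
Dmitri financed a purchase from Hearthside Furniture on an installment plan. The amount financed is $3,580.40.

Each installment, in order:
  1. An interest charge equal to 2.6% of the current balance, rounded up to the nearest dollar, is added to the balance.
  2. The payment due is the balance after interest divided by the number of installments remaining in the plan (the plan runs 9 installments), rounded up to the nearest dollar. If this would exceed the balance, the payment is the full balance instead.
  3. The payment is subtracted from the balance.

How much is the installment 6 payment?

$465.00

# | Opening | Interest | Payment | End bal
1 | $3,580.40 | $94.00 | $409.00 | $3,265.40
2 | $3,265.40 | $85.00 | $419.00 | $2,931.40
3 | $2,931.40 | $77.00 | $430.00 | $2,578.40
4 | $2,578.40 | $68.00 | $442.00 | $2,204.40
5 | $2,204.40 | $58.00 | $453.00 | $1,809.40
6 | $1,809.40 | $48.00 | $465.00 | $1,392.40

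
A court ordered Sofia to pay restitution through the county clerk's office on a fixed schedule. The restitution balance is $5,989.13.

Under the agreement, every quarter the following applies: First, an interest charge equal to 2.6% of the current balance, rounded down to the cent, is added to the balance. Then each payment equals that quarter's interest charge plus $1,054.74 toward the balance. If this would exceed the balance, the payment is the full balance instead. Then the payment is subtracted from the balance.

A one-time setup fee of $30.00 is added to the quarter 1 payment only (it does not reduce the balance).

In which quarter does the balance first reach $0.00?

6

# | Opening | Interest | Payment | Fee | End bal
1 | $5,989.13 | $155.71 | $1,210.45 | $30.00 | $4,934.39
2 | $4,934.39 | $128.29 | $1,183.03 | — | $3,879.65
3 | $3,879.65 | $100.87 | $1,155.61 | — | $2,824.91
4 | $2,824.91 | $73.44 | $1,128.18 | — | $1,770.17
5 | $1,770.17 | $46.02 | $1,100.76 | — | $715.43
6 | $715.43 | $18.60 | $734.03 | — | $0.00
Balance reaches $0.00 in quarter 6.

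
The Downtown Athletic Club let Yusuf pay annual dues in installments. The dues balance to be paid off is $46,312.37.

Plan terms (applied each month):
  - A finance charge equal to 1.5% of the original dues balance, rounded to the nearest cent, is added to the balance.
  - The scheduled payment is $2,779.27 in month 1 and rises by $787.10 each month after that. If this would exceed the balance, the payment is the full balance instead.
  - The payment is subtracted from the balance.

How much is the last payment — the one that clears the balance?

Month 1: opening $46,312.37; interest $694.69 → $47,007.06; payment $2,779.27; balance $44,227.79
Month 2: opening $44,227.79; interest $694.69 → $44,922.48; payment $3,566.37; balance $41,356.11
Month 3: opening $41,356.11; interest $694.69 → $42,050.80; payment $4,353.47; balance $37,697.33
Month 4: opening $37,697.33; interest $694.69 → $38,392.02; payment $5,140.57; balance $33,251.45
Month 5: opening $33,251.45; interest $694.69 → $33,946.14; payment $5,927.67; balance $28,018.47
Month 6: opening $28,018.47; interest $694.69 → $28,713.16; payment $6,714.77; balance $21,998.39
Month 7: opening $21,998.39; interest $694.69 → $22,693.08; payment $7,501.87; balance $15,191.21
Month 8: opening $15,191.21; interest $694.69 → $15,885.90; payment $8,288.97; balance $7,596.93
Month 9: opening $7,596.93; interest $694.69 → $8,291.62; payment $8,291.62; balance $0.00

$8,291.62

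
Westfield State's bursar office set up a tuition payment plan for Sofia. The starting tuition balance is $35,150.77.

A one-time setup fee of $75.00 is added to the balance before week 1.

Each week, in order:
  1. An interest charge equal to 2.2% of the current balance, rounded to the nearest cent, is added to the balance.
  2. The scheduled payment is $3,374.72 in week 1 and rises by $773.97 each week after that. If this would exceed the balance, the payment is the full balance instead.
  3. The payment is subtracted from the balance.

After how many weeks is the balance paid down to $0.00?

7

Week 1: opening $35,225.77; interest $774.97 → $36,000.74; payment $3,374.72; balance $32,626.02
Week 2: opening $32,626.02; interest $717.77 → $33,343.79; payment $4,148.69; balance $29,195.10
Week 3: opening $29,195.10; interest $642.29 → $29,837.39; payment $4,922.66; balance $24,914.73
Week 4: opening $24,914.73; interest $548.12 → $25,462.85; payment $5,696.63; balance $19,766.22
Week 5: opening $19,766.22; interest $434.86 → $20,201.08; payment $6,470.60; balance $13,730.48
Week 6: opening $13,730.48; interest $302.07 → $14,032.55; payment $7,244.57; balance $6,787.98
Week 7: opening $6,787.98; interest $149.34 → $6,937.32; payment $6,937.32; balance $0.00
Balance reaches $0.00 in week 7.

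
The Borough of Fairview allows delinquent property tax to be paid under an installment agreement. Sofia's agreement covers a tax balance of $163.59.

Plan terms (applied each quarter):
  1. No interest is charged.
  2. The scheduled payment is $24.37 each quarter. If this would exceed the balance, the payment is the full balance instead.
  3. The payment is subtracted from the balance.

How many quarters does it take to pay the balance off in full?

Quarter 1: opening $163.59; payment $24.37; balance $139.22
Quarter 2: opening $139.22; payment $24.37; balance $114.85
Quarter 3: opening $114.85; payment $24.37; balance $90.48
Quarter 4: opening $90.48; payment $24.37; balance $66.11
Quarter 5: opening $66.11; payment $24.37; balance $41.74
Quarter 6: opening $41.74; payment $24.37; balance $17.37
Quarter 7: opening $17.37; payment $17.37; balance $0.00
Balance reaches $0.00 in quarter 7.

7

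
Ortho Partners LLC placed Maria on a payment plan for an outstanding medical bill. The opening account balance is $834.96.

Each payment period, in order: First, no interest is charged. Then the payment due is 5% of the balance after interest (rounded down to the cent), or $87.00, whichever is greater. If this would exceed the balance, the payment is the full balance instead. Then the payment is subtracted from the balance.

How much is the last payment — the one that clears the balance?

$51.96

# | Opening | Payment | End bal
1 | $834.96 | $87.00 | $747.96
2 | $747.96 | $87.00 | $660.96
3 | $660.96 | $87.00 | $573.96
4 | $573.96 | $87.00 | $486.96
5 | $486.96 | $87.00 | $399.96
6 | $399.96 | $87.00 | $312.96
7 | $312.96 | $87.00 | $225.96
8 | $225.96 | $87.00 | $138.96
9 | $138.96 | $87.00 | $51.96
10 | $51.96 | $51.96 | $0.00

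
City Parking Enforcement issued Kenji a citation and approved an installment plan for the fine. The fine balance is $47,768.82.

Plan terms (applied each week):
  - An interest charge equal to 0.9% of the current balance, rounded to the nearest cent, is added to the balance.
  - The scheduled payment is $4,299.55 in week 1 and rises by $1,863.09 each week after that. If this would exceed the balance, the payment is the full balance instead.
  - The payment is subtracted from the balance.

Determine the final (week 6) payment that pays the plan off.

$9,353.34

Week 1: $47,768.82 +$429.92 interest = $48,198.74; pay $4,299.55 → $43,899.19
Week 2: $43,899.19 +$395.09 interest = $44,294.28; pay $6,162.64 → $38,131.64
Week 3: $38,131.64 +$343.18 interest = $38,474.82; pay $8,025.73 → $30,449.09
Week 4: $30,449.09 +$274.04 interest = $30,723.13; pay $9,888.82 → $20,834.31
Week 5: $20,834.31 +$187.51 interest = $21,021.82; pay $11,751.91 → $9,269.91
Week 6: $9,269.91 +$83.43 interest = $9,353.34; pay $9,353.34 → $0.00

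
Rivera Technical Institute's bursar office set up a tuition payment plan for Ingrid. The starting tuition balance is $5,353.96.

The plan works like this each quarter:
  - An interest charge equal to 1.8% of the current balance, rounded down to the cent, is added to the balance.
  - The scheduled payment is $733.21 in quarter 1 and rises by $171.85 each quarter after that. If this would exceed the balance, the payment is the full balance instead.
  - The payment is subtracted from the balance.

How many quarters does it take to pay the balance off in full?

Quarter 1: opening $5,353.96; interest $96.37 → $5,450.33; payment $733.21; balance $4,717.12
Quarter 2: opening $4,717.12; interest $84.90 → $4,802.02; payment $905.06; balance $3,896.96
Quarter 3: opening $3,896.96; interest $70.14 → $3,967.10; payment $1,076.91; balance $2,890.19
Quarter 4: opening $2,890.19; interest $52.02 → $2,942.21; payment $1,248.76; balance $1,693.45
Quarter 5: opening $1,693.45; interest $30.48 → $1,723.93; payment $1,420.61; balance $303.32
Quarter 6: opening $303.32; interest $5.45 → $308.77; payment $308.77; balance $0.00
Balance reaches $0.00 in quarter 6.

6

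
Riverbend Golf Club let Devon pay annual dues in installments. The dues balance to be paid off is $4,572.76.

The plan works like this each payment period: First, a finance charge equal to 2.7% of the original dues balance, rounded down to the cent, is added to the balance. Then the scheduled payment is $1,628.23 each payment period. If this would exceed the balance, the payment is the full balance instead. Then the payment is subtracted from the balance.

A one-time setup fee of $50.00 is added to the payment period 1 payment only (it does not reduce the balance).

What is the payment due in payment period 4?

$181.91

# | Opening | Interest | Payment | Fee | End bal
1 | $4,572.76 | $123.46 | $1,628.23 | $50.00 | $3,067.99
2 | $3,067.99 | $123.46 | $1,628.23 | — | $1,563.22
3 | $1,563.22 | $123.46 | $1,628.23 | — | $58.45
4 | $58.45 | $123.46 | $181.91 | — | $0.00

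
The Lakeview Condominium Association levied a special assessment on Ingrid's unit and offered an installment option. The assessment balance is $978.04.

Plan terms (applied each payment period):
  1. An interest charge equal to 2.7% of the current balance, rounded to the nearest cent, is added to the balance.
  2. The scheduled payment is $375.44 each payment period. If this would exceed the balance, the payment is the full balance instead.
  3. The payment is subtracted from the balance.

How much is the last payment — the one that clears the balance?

$277.85

Payment period 1: $978.04 +$26.41 interest = $1,004.45; pay $375.44 → $629.01
Payment period 2: $629.01 +$16.98 interest = $645.99; pay $375.44 → $270.55
Payment period 3: $270.55 +$7.30 interest = $277.85; pay $277.85 → $0.00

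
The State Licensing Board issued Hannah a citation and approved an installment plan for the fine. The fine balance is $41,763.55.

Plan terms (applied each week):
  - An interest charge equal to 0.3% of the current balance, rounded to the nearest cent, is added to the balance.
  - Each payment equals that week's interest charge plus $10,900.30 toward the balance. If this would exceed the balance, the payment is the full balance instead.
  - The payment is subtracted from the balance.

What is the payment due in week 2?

$10,992.89

Week 1: opening $41,763.55; interest $125.29 → $41,888.84; payment $11,025.59; balance $30,863.25
Week 2: opening $30,863.25; interest $92.59 → $30,955.84; payment $10,992.89; balance $19,962.95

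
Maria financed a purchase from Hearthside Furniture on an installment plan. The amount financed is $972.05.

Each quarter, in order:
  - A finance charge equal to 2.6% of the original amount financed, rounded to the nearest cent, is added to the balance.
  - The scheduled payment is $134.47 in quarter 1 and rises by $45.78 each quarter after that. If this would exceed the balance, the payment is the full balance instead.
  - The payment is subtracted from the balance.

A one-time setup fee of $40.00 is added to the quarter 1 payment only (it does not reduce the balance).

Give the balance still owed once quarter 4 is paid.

Quarter 1: opening $972.05; interest $25.27 → $997.32; payment $134.47 (+ $40.00 fee); balance $862.85
Quarter 2: opening $862.85; interest $25.27 → $888.12; payment $180.25; balance $707.87
Quarter 3: opening $707.87; interest $25.27 → $733.14; payment $226.03; balance $507.11
Quarter 4: opening $507.11; interest $25.27 → $532.38; payment $271.81; balance $260.57

$260.57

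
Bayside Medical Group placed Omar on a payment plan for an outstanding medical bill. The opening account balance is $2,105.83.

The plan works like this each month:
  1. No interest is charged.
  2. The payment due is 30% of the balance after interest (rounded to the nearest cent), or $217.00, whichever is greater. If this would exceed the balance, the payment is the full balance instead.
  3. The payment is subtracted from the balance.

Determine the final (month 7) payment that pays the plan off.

Month 1: $2,105.83 − $631.75 → $1,474.08
Month 2: $1,474.08 − $442.22 → $1,031.86
Month 3: $1,031.86 − $309.56 → $722.30
Month 4: $722.30 − $217.00 → $505.30
Month 5: $505.30 − $217.00 → $288.30
Month 6: $288.30 − $217.00 → $71.30
Month 7: $71.30 − $71.30 → $0.00

$71.30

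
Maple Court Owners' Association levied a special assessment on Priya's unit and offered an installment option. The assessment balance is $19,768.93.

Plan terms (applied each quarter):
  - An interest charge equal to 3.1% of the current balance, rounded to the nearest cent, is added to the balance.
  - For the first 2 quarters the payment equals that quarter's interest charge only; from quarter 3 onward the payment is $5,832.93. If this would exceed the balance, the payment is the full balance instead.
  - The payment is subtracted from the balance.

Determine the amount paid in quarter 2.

$612.84

# | Opening | Interest | Payment | End bal
1 | $19,768.93 | $612.84 | $612.84 | $19,768.93
2 | $19,768.93 | $612.84 | $612.84 | $19,768.93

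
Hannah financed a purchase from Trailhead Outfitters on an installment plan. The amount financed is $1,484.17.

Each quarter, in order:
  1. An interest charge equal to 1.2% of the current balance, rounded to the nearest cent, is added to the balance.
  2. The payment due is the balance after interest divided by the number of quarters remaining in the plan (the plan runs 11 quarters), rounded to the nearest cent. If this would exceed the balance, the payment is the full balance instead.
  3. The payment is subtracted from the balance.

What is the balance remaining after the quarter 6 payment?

# | Opening | Interest | Payment | End bal
1 | $1,484.17 | $17.81 | $136.54 | $1,365.44
2 | $1,365.44 | $16.39 | $138.18 | $1,243.65
3 | $1,243.65 | $14.92 | $139.84 | $1,118.73
4 | $1,118.73 | $13.42 | $141.52 | $990.63
5 | $990.63 | $11.89 | $143.22 | $859.30
6 | $859.30 | $10.31 | $144.94 | $724.67

$724.67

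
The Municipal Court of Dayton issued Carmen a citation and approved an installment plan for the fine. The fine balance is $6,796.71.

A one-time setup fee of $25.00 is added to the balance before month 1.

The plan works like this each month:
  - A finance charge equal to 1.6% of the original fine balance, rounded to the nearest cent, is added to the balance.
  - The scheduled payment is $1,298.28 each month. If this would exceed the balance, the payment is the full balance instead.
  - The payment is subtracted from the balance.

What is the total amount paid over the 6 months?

# | Opening | Interest | Payment | End bal
1 | $6,821.71 | $108.75 | $1,298.28 | $5,632.18
2 | $5,632.18 | $108.75 | $1,298.28 | $4,442.65
3 | $4,442.65 | $108.75 | $1,298.28 | $3,253.12
4 | $3,253.12 | $108.75 | $1,298.28 | $2,063.59
5 | $2,063.59 | $108.75 | $1,298.28 | $874.06
6 | $874.06 | $108.75 | $982.81 | $0.00
Total paid: $7,474.21

$7,474.21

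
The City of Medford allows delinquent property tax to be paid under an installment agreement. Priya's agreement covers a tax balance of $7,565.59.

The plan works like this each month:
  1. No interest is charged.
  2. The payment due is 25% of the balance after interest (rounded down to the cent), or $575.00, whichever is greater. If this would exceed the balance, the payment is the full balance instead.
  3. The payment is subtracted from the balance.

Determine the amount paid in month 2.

$1,418.55

# | Opening | Payment | End bal
1 | $7,565.59 | $1,891.39 | $5,674.20
2 | $5,674.20 | $1,418.55 | $4,255.65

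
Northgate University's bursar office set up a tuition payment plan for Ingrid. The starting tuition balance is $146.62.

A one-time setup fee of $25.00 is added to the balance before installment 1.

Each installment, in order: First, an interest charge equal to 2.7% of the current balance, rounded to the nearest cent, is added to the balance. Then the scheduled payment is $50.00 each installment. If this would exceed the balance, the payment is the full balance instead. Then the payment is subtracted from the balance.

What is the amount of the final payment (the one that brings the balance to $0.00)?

Installment 1: opening $171.62; interest $4.63 → $176.25; payment $50.00; balance $126.25
Installment 2: opening $126.25; interest $3.41 → $129.66; payment $50.00; balance $79.66
Installment 3: opening $79.66; interest $2.15 → $81.81; payment $50.00; balance $31.81
Installment 4: opening $31.81; interest $0.86 → $32.67; payment $32.67; balance $0.00

$32.67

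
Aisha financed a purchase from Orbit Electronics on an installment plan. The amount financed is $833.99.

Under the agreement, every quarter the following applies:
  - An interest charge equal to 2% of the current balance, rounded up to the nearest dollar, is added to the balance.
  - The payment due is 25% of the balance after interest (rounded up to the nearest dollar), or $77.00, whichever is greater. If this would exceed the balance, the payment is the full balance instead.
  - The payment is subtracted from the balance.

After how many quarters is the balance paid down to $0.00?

8

Quarter 1: $833.99 +$17.00 interest = $850.99; pay $213.00 → $637.99
Quarter 2: $637.99 +$13.00 interest = $650.99; pay $163.00 → $487.99
Quarter 3: $487.99 +$10.00 interest = $497.99; pay $125.00 → $372.99
Quarter 4: $372.99 +$8.00 interest = $380.99; pay $96.00 → $284.99
Quarter 5: $284.99 +$6.00 interest = $290.99; pay $77.00 → $213.99
Quarter 6: $213.99 +$5.00 interest = $218.99; pay $77.00 → $141.99
Quarter 7: $141.99 +$3.00 interest = $144.99; pay $77.00 → $67.99
Quarter 8: $67.99 +$2.00 interest = $69.99; pay $69.99 → $0.00
Balance reaches $0.00 in quarter 8.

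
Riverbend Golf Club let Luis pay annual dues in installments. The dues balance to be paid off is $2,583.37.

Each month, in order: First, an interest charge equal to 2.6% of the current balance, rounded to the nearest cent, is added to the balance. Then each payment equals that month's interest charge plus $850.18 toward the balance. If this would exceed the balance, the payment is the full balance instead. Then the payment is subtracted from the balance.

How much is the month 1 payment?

$917.35

Month 1: opening $2,583.37; interest $67.17 → $2,650.54; payment $917.35; balance $1,733.19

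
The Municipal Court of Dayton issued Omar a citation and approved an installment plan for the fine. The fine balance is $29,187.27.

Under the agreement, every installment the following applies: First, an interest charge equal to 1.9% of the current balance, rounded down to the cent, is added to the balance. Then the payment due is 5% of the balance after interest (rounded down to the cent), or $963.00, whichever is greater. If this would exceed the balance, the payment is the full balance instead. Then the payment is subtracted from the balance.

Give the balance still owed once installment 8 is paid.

Installment 1: opening $29,187.27; interest $554.55 → $29,741.82; payment $1,487.09; balance $28,254.73
Installment 2: opening $28,254.73; interest $536.83 → $28,791.56; payment $1,439.57; balance $27,351.99
Installment 3: opening $27,351.99; interest $519.68 → $27,871.67; payment $1,393.58; balance $26,478.09
Installment 4: opening $26,478.09; interest $503.08 → $26,981.17; payment $1,349.05; balance $25,632.12
Installment 5: opening $25,632.12; interest $487.01 → $26,119.13; payment $1,305.95; balance $24,813.18
Installment 6: opening $24,813.18; interest $471.45 → $25,284.63; payment $1,264.23; balance $24,020.40
Installment 7: opening $24,020.40; interest $456.38 → $24,476.78; payment $1,223.83; balance $23,252.95
Installment 8: opening $23,252.95; interest $441.80 → $23,694.75; payment $1,184.73; balance $22,510.02

$22,510.02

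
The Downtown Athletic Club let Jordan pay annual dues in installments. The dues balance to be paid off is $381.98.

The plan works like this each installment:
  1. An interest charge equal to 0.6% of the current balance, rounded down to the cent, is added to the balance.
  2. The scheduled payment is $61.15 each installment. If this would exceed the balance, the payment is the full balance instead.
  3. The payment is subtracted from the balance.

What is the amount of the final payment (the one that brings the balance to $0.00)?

# | Opening | Interest | Payment | End bal
1 | $381.98 | $2.29 | $61.15 | $323.12
2 | $323.12 | $1.93 | $61.15 | $263.90
3 | $263.90 | $1.58 | $61.15 | $204.33
4 | $204.33 | $1.22 | $61.15 | $144.40
5 | $144.40 | $0.86 | $61.15 | $84.11
6 | $84.11 | $0.50 | $61.15 | $23.46
7 | $23.46 | $0.14 | $23.60 | $0.00

$23.60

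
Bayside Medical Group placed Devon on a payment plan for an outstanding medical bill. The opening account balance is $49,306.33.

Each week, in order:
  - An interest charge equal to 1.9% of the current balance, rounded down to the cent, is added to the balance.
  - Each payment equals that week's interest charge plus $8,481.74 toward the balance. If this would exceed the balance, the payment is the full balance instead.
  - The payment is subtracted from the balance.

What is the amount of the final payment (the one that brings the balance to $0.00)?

$7,028.68

Week 1: $49,306.33 +$936.82 interest = $50,243.15; pay $9,418.56 → $40,824.59
Week 2: $40,824.59 +$775.66 interest = $41,600.25; pay $9,257.40 → $32,342.85
Week 3: $32,342.85 +$614.51 interest = $32,957.36; pay $9,096.25 → $23,861.11
Week 4: $23,861.11 +$453.36 interest = $24,314.47; pay $8,935.10 → $15,379.37
Week 5: $15,379.37 +$292.20 interest = $15,671.57; pay $8,773.94 → $6,897.63
Week 6: $6,897.63 +$131.05 interest = $7,028.68; pay $7,028.68 → $0.00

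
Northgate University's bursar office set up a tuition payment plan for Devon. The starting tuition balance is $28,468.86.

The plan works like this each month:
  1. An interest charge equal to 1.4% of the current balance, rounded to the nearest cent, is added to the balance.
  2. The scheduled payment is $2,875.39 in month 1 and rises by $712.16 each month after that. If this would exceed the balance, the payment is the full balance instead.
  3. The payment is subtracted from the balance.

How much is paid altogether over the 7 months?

Month 1: opening $28,468.86; interest $398.56 → $28,867.42; payment $2,875.39; balance $25,992.03
Month 2: opening $25,992.03; interest $363.89 → $26,355.92; payment $3,587.55; balance $22,768.37
Month 3: opening $22,768.37; interest $318.76 → $23,087.13; payment $4,299.71; balance $18,787.42
Month 4: opening $18,787.42; interest $263.02 → $19,050.44; payment $5,011.87; balance $14,038.57
Month 5: opening $14,038.57; interest $196.54 → $14,235.11; payment $5,724.03; balance $8,511.08
Month 6: opening $8,511.08; interest $119.16 → $8,630.24; payment $6,436.19; balance $2,194.05
Month 7: opening $2,194.05; interest $30.72 → $2,224.77; payment $2,224.77; balance $0.00
Total paid: $30,159.51

$30,159.51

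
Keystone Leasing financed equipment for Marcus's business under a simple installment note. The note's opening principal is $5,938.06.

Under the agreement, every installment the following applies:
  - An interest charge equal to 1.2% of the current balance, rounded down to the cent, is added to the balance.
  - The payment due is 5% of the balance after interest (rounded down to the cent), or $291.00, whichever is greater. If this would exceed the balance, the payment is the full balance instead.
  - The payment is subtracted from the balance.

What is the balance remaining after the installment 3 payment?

$5,261.18

Installment 1: $5,938.06 +$71.25 interest = $6,009.31; pay $300.46 → $5,708.85
Installment 2: $5,708.85 +$68.50 interest = $5,777.35; pay $291.00 → $5,486.35
Installment 3: $5,486.35 +$65.83 interest = $5,552.18; pay $291.00 → $5,261.18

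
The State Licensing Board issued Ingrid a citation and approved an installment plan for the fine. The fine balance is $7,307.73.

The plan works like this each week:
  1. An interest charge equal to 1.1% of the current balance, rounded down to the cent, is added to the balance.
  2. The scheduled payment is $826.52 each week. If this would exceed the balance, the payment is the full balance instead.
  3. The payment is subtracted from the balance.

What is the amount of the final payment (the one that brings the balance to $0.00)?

Week 1: $7,307.73 +$80.38 interest = $7,388.11; pay $826.52 → $6,561.59
Week 2: $6,561.59 +$72.17 interest = $6,633.76; pay $826.52 → $5,807.24
Week 3: $5,807.24 +$63.87 interest = $5,871.11; pay $826.52 → $5,044.59
Week 4: $5,044.59 +$55.49 interest = $5,100.08; pay $826.52 → $4,273.56
Week 5: $4,273.56 +$47.00 interest = $4,320.56; pay $826.52 → $3,494.04
Week 6: $3,494.04 +$38.43 interest = $3,532.47; pay $826.52 → $2,705.95
Week 7: $2,705.95 +$29.76 interest = $2,735.71; pay $826.52 → $1,909.19
Week 8: $1,909.19 +$21.00 interest = $1,930.19; pay $826.52 → $1,103.67
Week 9: $1,103.67 +$12.14 interest = $1,115.81; pay $826.52 → $289.29
Week 10: $289.29 +$3.18 interest = $292.47; pay $292.47 → $0.00

$292.47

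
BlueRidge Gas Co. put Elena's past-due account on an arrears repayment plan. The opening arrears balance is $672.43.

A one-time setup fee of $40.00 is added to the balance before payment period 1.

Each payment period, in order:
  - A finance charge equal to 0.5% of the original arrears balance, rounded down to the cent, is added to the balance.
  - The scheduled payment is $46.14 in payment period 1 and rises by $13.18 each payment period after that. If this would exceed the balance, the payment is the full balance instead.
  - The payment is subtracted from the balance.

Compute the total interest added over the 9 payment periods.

Payment period 1: opening $712.43; interest $3.36 → $715.79; payment $46.14; balance $669.65
Payment period 2: opening $669.65; interest $3.36 → $673.01; payment $59.32; balance $613.69
Payment period 3: opening $613.69; interest $3.36 → $617.05; payment $72.50; balance $544.55
Payment period 4: opening $544.55; interest $3.36 → $547.91; payment $85.68; balance $462.23
Payment period 5: opening $462.23; interest $3.36 → $465.59; payment $98.86; balance $366.73
Payment period 6: opening $366.73; interest $3.36 → $370.09; payment $112.04; balance $258.05
Payment period 7: opening $258.05; interest $3.36 → $261.41; payment $125.22; balance $136.19
Payment period 8: opening $136.19; interest $3.36 → $139.55; payment $138.40; balance $1.15
Payment period 9: opening $1.15; interest $3.36 → $4.51; payment $4.51; balance $0.00
Total interest: $3.36 + $3.36 + $3.36 + $3.36 + $3.36 + $3.36 + $3.36 + $3.36 + $3.36 = $30.24

$30.24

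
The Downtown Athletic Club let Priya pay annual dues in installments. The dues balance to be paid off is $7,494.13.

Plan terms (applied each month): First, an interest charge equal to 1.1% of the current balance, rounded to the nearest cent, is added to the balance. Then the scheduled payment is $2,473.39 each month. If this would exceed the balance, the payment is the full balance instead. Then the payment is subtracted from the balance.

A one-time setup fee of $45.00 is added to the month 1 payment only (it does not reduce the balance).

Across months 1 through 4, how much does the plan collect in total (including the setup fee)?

$7,709.91

Month 1: opening $7,494.13; interest $82.44 → $7,576.57; payment $2,473.39 (+ $45.00 fee); balance $5,103.18
Month 2: opening $5,103.18; interest $56.13 → $5,159.31; payment $2,473.39; balance $2,685.92
Month 3: opening $2,685.92; interest $29.55 → $2,715.47; payment $2,473.39; balance $242.08
Month 4: opening $242.08; interest $2.66 → $244.74; payment $244.74; balance $0.00
Total paid: $7,709.91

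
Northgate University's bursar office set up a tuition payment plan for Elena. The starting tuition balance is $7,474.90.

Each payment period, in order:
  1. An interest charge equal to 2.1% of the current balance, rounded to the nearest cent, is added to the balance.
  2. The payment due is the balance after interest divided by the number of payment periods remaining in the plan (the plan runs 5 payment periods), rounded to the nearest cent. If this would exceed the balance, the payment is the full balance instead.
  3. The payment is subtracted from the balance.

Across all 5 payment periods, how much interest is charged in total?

Payment period 1: opening $7,474.90; interest $156.97 → $7,631.87; payment $1,526.37; balance $6,105.50
Payment period 2: opening $6,105.50; interest $128.22 → $6,233.72; payment $1,558.43; balance $4,675.29
Payment period 3: opening $4,675.29; interest $98.18 → $4,773.47; payment $1,591.16; balance $3,182.31
Payment period 4: opening $3,182.31; interest $66.83 → $3,249.14; payment $1,624.57; balance $1,624.57
Payment period 5: opening $1,624.57; interest $34.12 → $1,658.69; payment $1,658.69; balance $0.00
Total interest: $156.97 + $128.22 + $98.18 + $66.83 + $34.12 = $484.32

$484.32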